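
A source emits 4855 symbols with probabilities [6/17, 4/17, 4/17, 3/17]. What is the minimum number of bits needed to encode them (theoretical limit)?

Entropy H = 1.9542 bits/symbol
Minimum bits = H × n = 1.9542 × 4855
= 9487.87 bits


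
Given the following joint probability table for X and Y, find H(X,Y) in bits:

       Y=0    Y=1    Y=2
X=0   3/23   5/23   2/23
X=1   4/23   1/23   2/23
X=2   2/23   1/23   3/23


H(X,Y) = -Σ p(x,y) log₂ p(x,y)
  p(0,0)=3/23: -0.1304 × log₂(0.1304) = 0.3833
  p(0,1)=5/23: -0.2174 × log₂(0.2174) = 0.4786
  p(0,2)=2/23: -0.0870 × log₂(0.0870) = 0.3064
  p(1,0)=4/23: -0.1739 × log₂(0.1739) = 0.4389
  p(1,1)=1/23: -0.0435 × log₂(0.0435) = 0.1967
  p(1,2)=2/23: -0.0870 × log₂(0.0870) = 0.3064
  p(2,0)=2/23: -0.0870 × log₂(0.0870) = 0.3064
  p(2,1)=1/23: -0.0435 × log₂(0.0435) = 0.1967
  p(2,2)=3/23: -0.1304 × log₂(0.1304) = 0.3833
H(X,Y) = 2.9966 bits


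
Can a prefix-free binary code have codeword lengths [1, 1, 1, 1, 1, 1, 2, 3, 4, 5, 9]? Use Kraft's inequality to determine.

Kraft inequality: Σ 2^(-l_i) ≤ 1 for prefix-free code
Calculating: 2^(-1) + 2^(-1) + 2^(-1) + 2^(-1) + 2^(-1) + 2^(-1) + 2^(-2) + 2^(-3) + 2^(-4) + 2^(-5) + 2^(-9)
= 0.5 + 0.5 + 0.5 + 0.5 + 0.5 + 0.5 + 0.25 + 0.125 + 0.0625 + 0.03125 + 0.001953125
= 3.4707
Since 3.4707 > 1, prefix-free code does not exist


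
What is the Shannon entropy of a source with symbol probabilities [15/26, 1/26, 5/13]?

H(X) = -Σ p(x) log₂ p(x)
  -15/26 × log₂(15/26) = 0.4578
  -1/26 × log₂(1/26) = 0.1808
  -5/13 × log₂(5/13) = 0.5302
H(X) = 1.1688 bits


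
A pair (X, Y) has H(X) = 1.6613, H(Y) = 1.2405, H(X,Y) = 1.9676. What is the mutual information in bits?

I(X;Y) = H(X) + H(Y) - H(X,Y)
I(X;Y) = 1.6613 + 1.2405 - 1.9676 = 0.9342 bits


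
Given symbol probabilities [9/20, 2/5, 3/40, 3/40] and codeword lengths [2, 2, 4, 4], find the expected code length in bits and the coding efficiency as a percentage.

Average length L = Σ p_i × l_i = 2.3000 bits
Entropy H = 1.6077 bits
Efficiency η = H/L × 100% = 69.90%


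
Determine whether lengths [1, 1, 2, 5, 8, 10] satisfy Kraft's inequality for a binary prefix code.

Kraft inequality: Σ 2^(-l_i) ≤ 1 for prefix-free code
Calculating: 2^(-1) + 2^(-1) + 2^(-2) + 2^(-5) + 2^(-8) + 2^(-10)
= 0.5 + 0.5 + 0.25 + 0.03125 + 0.00390625 + 0.0009765625
= 1.2861
Since 1.2861 > 1, prefix-free code does not exist


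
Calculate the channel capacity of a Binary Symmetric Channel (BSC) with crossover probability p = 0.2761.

For BSC with error probability p:
C = 1 - H(p) where H(p) is binary entropy
H(0.2761) = -0.2761 × log₂(0.2761) - 0.7239 × log₂(0.7239)
H(p) = 0.8501
C = 1 - 0.8501 = 0.1499 bits/use


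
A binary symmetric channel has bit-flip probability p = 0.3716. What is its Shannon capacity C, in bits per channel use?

For BSC with error probability p:
C = 1 - H(p) where H(p) is binary entropy
H(0.3716) = -0.3716 × log₂(0.3716) - 0.6284 × log₂(0.6284)
H(p) = 0.9519
C = 1 - 0.9519 = 0.0481 bits/use


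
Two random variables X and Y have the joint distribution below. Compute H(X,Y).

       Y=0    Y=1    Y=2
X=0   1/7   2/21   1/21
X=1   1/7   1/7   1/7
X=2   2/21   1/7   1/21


H(X,Y) = -Σ p(x,y) log₂ p(x,y)
  p(0,0)=1/7: -0.1429 × log₂(0.1429) = 0.4011
  p(0,1)=2/21: -0.0952 × log₂(0.0952) = 0.3231
  p(0,2)=1/21: -0.0476 × log₂(0.0476) = 0.2092
  p(1,0)=1/7: -0.1429 × log₂(0.1429) = 0.4011
  p(1,1)=1/7: -0.1429 × log₂(0.1429) = 0.4011
  p(1,2)=1/7: -0.1429 × log₂(0.1429) = 0.4011
  p(2,0)=2/21: -0.0952 × log₂(0.0952) = 0.3231
  p(2,1)=1/7: -0.1429 × log₂(0.1429) = 0.4011
  p(2,2)=1/21: -0.0476 × log₂(0.0476) = 0.2092
H(X,Y) = 3.0697 bits


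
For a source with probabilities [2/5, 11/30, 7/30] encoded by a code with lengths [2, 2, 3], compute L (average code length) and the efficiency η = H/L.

Average length L = Σ p_i × l_i = 2.2333 bits
Entropy H = 1.5494 bits
Efficiency η = H/L × 100% = 69.38%


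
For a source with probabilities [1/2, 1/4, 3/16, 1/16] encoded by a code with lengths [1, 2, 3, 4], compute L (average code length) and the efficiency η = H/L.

Average length L = Σ p_i × l_i = 1.8125 bits
Entropy H = 1.7028 bits
Efficiency η = H/L × 100% = 93.95%


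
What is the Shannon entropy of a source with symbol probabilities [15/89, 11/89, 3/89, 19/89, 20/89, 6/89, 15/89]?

H(X) = -Σ p(x) log₂ p(x)
  -15/89 × log₂(15/89) = 0.4330
  -11/89 × log₂(11/89) = 0.3728
  -3/89 × log₂(3/89) = 0.1649
  -19/89 × log₂(19/89) = 0.4756
  -20/89 × log₂(20/89) = 0.4840
  -6/89 × log₂(6/89) = 0.2623
  -15/89 × log₂(15/89) = 0.4330
H(X) = 2.6255 bits


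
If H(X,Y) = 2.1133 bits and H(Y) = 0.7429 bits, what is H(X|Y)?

Chain rule: H(X,Y) = H(X|Y) + H(Y)
H(X|Y) = H(X,Y) - H(Y) = 2.1133 - 0.7429 = 1.3704 bits


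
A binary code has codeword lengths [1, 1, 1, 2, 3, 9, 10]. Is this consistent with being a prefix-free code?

Kraft inequality: Σ 2^(-l_i) ≤ 1 for prefix-free code
Calculating: 2^(-1) + 2^(-1) + 2^(-1) + 2^(-2) + 2^(-3) + 2^(-9) + 2^(-10)
= 0.5 + 0.5 + 0.5 + 0.25 + 0.125 + 0.001953125 + 0.0009765625
= 1.8779
Since 1.8779 > 1, prefix-free code does not exist


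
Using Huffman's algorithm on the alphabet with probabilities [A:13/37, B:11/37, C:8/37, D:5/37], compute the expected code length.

Huffman tree construction:
Combine smallest probabilities repeatedly
Resulting codes:
  A: 11 (length 2)
  B: 10 (length 2)
  C: 01 (length 2)
  D: 00 (length 2)
Average length = Σ p(s) × length(s) = 2.0000 bits


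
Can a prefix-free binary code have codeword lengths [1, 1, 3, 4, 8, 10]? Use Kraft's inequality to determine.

Kraft inequality: Σ 2^(-l_i) ≤ 1 for prefix-free code
Calculating: 2^(-1) + 2^(-1) + 2^(-3) + 2^(-4) + 2^(-8) + 2^(-10)
= 0.5 + 0.5 + 0.125 + 0.0625 + 0.00390625 + 0.0009765625
= 1.1924
Since 1.1924 > 1, prefix-free code does not exist


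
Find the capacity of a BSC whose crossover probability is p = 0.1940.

For BSC with error probability p:
C = 1 - H(p) where H(p) is binary entropy
H(0.1940) = -0.1940 × log₂(0.1940) - 0.8060 × log₂(0.8060)
H(p) = 0.7098
C = 1 - 0.7098 = 0.2902 bits/use


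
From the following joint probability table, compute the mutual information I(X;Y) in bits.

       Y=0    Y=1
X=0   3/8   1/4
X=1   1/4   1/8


H(X) = 0.9544, H(Y) = 0.9544, H(X,Y) = 1.9056
I(X;Y) = H(X) + H(Y) - H(X,Y) = 0.0032 bits


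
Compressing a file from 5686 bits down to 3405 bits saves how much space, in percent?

Space savings = (1 - Compressed/Original) × 100%
= (1 - 3405/5686) × 100%
= 40.12%


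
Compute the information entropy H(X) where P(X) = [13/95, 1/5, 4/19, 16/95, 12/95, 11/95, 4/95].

H(X) = -Σ p(x) log₂ p(x)
  -13/95 × log₂(13/95) = 0.3927
  -1/5 × log₂(1/5) = 0.4644
  -4/19 × log₂(4/19) = 0.4732
  -16/95 × log₂(16/95) = 0.4328
  -12/95 × log₂(12/95) = 0.3770
  -11/95 × log₂(11/95) = 0.3602
  -4/95 × log₂(4/95) = 0.1924
H(X) = 2.6927 bits


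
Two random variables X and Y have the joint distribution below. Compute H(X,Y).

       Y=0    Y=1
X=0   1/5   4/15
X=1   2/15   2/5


H(X,Y) = -Σ p(x,y) log₂ p(x,y)
  p(0,0)=1/5: -0.2000 × log₂(0.2000) = 0.4644
  p(0,1)=4/15: -0.2667 × log₂(0.2667) = 0.5085
  p(1,0)=2/15: -0.1333 × log₂(0.1333) = 0.3876
  p(1,1)=2/5: -0.4000 × log₂(0.4000) = 0.5288
H(X,Y) = 1.8892 bits


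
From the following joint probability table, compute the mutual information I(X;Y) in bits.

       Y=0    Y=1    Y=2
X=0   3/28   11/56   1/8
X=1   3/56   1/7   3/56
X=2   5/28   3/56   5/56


H(X) = 1.5502, H(Y) = 1.5677, H(X,Y) = 3.0161
I(X;Y) = H(X) + H(Y) - H(X,Y) = 0.1018 bits


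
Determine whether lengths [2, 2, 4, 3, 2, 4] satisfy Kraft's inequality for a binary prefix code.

Kraft inequality: Σ 2^(-l_i) ≤ 1 for prefix-free code
Calculating: 2^(-2) + 2^(-2) + 2^(-4) + 2^(-3) + 2^(-2) + 2^(-4)
= 0.25 + 0.25 + 0.0625 + 0.125 + 0.25 + 0.0625
= 1.0000
Since 1.0000 ≤ 1, prefix-free code exists


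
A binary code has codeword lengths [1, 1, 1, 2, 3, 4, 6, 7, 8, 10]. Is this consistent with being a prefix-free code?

Kraft inequality: Σ 2^(-l_i) ≤ 1 for prefix-free code
Calculating: 2^(-1) + 2^(-1) + 2^(-1) + 2^(-2) + 2^(-3) + 2^(-4) + 2^(-6) + 2^(-7) + 2^(-8) + 2^(-10)
= 0.5 + 0.5 + 0.5 + 0.25 + 0.125 + 0.0625 + 0.015625 + 0.0078125 + 0.00390625 + 0.0009765625
= 1.9658
Since 1.9658 > 1, prefix-free code does not exist


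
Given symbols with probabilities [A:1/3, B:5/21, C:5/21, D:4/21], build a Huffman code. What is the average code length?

Huffman tree construction:
Combine smallest probabilities repeatedly
Resulting codes:
  A: 11 (length 2)
  B: 01 (length 2)
  C: 10 (length 2)
  D: 00 (length 2)
Average length = Σ p(s) × length(s) = 2.0000 bits


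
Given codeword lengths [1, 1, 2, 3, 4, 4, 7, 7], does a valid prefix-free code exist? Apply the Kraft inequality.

Kraft inequality: Σ 2^(-l_i) ≤ 1 for prefix-free code
Calculating: 2^(-1) + 2^(-1) + 2^(-2) + 2^(-3) + 2^(-4) + 2^(-4) + 2^(-7) + 2^(-7)
= 0.5 + 0.5 + 0.25 + 0.125 + 0.0625 + 0.0625 + 0.0078125 + 0.0078125
= 1.5156
Since 1.5156 > 1, prefix-free code does not exist


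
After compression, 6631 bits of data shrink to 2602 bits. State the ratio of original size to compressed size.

Compression ratio = Original / Compressed
= 6631 / 2602 = 2.55:1


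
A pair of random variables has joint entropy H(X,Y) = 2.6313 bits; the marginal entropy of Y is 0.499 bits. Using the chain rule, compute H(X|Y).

Chain rule: H(X,Y) = H(X|Y) + H(Y)
H(X|Y) = H(X,Y) - H(Y) = 2.6313 - 0.499 = 2.1323 bits


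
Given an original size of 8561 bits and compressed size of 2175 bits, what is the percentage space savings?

Space savings = (1 - Compressed/Original) × 100%
= (1 - 2175/8561) × 100%
= 74.59%


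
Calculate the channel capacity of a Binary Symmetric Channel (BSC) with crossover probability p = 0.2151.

For BSC with error probability p:
C = 1 - H(p) where H(p) is binary entropy
H(0.2151) = -0.2151 × log₂(0.2151) - 0.7849 × log₂(0.7849)
H(p) = 0.7511
C = 1 - 0.7511 = 0.2489 bits/use


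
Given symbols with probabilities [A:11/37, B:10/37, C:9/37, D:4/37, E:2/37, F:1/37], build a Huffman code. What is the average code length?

Huffman tree construction:
Combine smallest probabilities repeatedly
Resulting codes:
  A: 11 (length 2)
  B: 10 (length 2)
  C: 01 (length 2)
  D: 001 (length 3)
  E: 0001 (length 4)
  F: 0000 (length 4)
Average length = Σ p(s) × length(s) = 2.2703 bits


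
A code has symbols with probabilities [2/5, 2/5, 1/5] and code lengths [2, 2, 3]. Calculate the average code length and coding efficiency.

Average length L = Σ p_i × l_i = 2.2000 bits
Entropy H = 1.5219 bits
Efficiency η = H/L × 100% = 69.18%


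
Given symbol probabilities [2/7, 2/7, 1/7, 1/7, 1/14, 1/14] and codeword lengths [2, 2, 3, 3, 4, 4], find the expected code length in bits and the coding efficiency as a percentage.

Average length L = Σ p_i × l_i = 2.5714 bits
Entropy H = 2.3788 bits
Efficiency η = H/L × 100% = 92.51%


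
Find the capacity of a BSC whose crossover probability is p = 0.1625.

For BSC with error probability p:
C = 1 - H(p) where H(p) is binary entropy
H(0.1625) = -0.1625 × log₂(0.1625) - 0.8375 × log₂(0.8375)
H(p) = 0.6403
C = 1 - 0.6403 = 0.3597 bits/use


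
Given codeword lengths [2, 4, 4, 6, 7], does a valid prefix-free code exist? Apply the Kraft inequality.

Kraft inequality: Σ 2^(-l_i) ≤ 1 for prefix-free code
Calculating: 2^(-2) + 2^(-4) + 2^(-4) + 2^(-6) + 2^(-7)
= 0.25 + 0.0625 + 0.0625 + 0.015625 + 0.0078125
= 0.3984
Since 0.3984 ≤ 1, prefix-free code exists


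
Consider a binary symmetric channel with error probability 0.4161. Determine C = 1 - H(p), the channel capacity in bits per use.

For BSC with error probability p:
C = 1 - H(p) where H(p) is binary entropy
H(0.4161) = -0.4161 × log₂(0.4161) - 0.5839 × log₂(0.5839)
H(p) = 0.9796
C = 1 - 0.9796 = 0.0204 bits/use


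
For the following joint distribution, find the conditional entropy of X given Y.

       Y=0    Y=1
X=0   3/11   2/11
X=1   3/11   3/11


H(X|Y) = Σ_y p(y) H(X|Y=y)
  p(Y=0) = 6/11, H(X|Y=0) = 1.0000
  p(Y=1) = 5/11, H(X|Y=1) = 0.9710
H(X|Y) = 0.5455×1.0000 + 0.4545×0.9710 = 0.9868 bits


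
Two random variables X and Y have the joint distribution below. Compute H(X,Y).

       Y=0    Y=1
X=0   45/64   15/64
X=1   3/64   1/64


H(X,Y) = -Σ p(x,y) log₂ p(x,y)
  p(0,0)=45/64: -0.7031 × log₂(0.7031) = 0.3573
  p(0,1)=15/64: -0.2344 × log₂(0.2344) = 0.4906
  p(1,0)=3/64: -0.0469 × log₂(0.0469) = 0.2070
  p(1,1)=1/64: -0.0156 × log₂(0.0156) = 0.0938
H(X,Y) = 1.1486 bits


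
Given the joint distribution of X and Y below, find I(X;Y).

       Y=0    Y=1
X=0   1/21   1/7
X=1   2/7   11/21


H(X) = 0.7025, H(Y) = 0.9183, H(X,Y) = 1.6153
I(X;Y) = H(X) + H(Y) - H(X,Y) = 0.0055 bits


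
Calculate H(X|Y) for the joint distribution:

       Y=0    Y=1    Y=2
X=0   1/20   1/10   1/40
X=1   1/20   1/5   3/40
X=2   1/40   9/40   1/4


H(X|Y) = Σ_y p(y) H(X|Y=y)
  p(Y=0) = 1/8, H(X|Y=0) = 1.5219
  p(Y=1) = 21/40, H(X|Y=1) = 1.5100
  p(Y=2) = 7/20, H(X|Y=2) = 1.0949
H(X|Y) = 0.1250×1.5219 + 0.5250×1.5100 + 0.3500×1.0949 = 1.3662 bits


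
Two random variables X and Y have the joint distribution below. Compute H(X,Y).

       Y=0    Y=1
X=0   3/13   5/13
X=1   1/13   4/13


H(X,Y) = -Σ p(x,y) log₂ p(x,y)
  p(0,0)=3/13: -0.2308 × log₂(0.2308) = 0.4882
  p(0,1)=5/13: -0.3846 × log₂(0.3846) = 0.5302
  p(1,0)=1/13: -0.0769 × log₂(0.0769) = 0.2846
  p(1,1)=4/13: -0.3077 × log₂(0.3077) = 0.5232
H(X,Y) = 1.8262 bits


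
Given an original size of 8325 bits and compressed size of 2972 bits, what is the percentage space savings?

Space savings = (1 - Compressed/Original) × 100%
= (1 - 2972/8325) × 100%
= 64.30%


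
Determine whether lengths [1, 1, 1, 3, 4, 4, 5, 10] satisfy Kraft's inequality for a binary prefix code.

Kraft inequality: Σ 2^(-l_i) ≤ 1 for prefix-free code
Calculating: 2^(-1) + 2^(-1) + 2^(-1) + 2^(-3) + 2^(-4) + 2^(-4) + 2^(-5) + 2^(-10)
= 0.5 + 0.5 + 0.5 + 0.125 + 0.0625 + 0.0625 + 0.03125 + 0.0009765625
= 1.7822
Since 1.7822 > 1, prefix-free code does not exist


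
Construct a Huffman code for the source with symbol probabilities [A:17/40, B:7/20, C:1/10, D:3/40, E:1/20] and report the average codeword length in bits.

Huffman tree construction:
Combine smallest probabilities repeatedly
Resulting codes:
  A: 0 (length 1)
  B: 11 (length 2)
  C: 100 (length 3)
  D: 1011 (length 4)
  E: 1010 (length 4)
Average length = Σ p(s) × length(s) = 1.9250 bits


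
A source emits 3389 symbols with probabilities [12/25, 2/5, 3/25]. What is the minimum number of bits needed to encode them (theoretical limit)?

Entropy H = 1.4041 bits/symbol
Minimum bits = H × n = 1.4041 × 3389
= 4758.52 bits


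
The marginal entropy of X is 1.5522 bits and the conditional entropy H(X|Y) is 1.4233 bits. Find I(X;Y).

I(X;Y) = H(X) - H(X|Y)
I(X;Y) = 1.5522 - 1.4233 = 0.1289 bits


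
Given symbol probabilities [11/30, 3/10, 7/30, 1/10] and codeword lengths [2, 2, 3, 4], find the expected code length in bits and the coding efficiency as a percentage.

Average length L = Σ p_i × l_i = 2.4333 bits
Entropy H = 1.8739 bits
Efficiency η = H/L × 100% = 77.01%


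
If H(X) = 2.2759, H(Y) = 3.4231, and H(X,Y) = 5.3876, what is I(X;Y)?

I(X;Y) = H(X) + H(Y) - H(X,Y)
I(X;Y) = 2.2759 + 3.4231 - 5.3876 = 0.3114 bits


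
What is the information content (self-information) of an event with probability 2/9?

Information content I(x) = -log₂(p(x))
I = -log₂(2/9) = -log₂(0.2222)
I = 2.1699 bits


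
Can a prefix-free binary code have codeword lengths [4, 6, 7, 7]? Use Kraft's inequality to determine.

Kraft inequality: Σ 2^(-l_i) ≤ 1 for prefix-free code
Calculating: 2^(-4) + 2^(-6) + 2^(-7) + 2^(-7)
= 0.0625 + 0.015625 + 0.0078125 + 0.0078125
= 0.0938
Since 0.0938 ≤ 1, prefix-free code exists


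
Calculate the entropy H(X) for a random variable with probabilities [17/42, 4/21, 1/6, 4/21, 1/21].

H(X) = -Σ p(x) log₂ p(x)
  -17/42 × log₂(17/42) = 0.5282
  -4/21 × log₂(4/21) = 0.4557
  -1/6 × log₂(1/6) = 0.4308
  -4/21 × log₂(4/21) = 0.4557
  -1/21 × log₂(1/21) = 0.2092
H(X) = 2.0795 bits


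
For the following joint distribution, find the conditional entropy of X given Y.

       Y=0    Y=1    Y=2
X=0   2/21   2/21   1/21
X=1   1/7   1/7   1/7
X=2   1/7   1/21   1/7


H(X|Y) = Σ_y p(y) H(X|Y=y)
  p(Y=0) = 8/21, H(X|Y=0) = 1.5613
  p(Y=1) = 2/7, H(X|Y=1) = 1.4591
  p(Y=2) = 1/3, H(X|Y=2) = 1.4488
H(X|Y) = 0.3810×1.5613 + 0.2857×1.4591 + 0.3333×1.4488 = 1.4946 bits


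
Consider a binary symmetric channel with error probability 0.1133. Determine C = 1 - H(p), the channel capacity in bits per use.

For BSC with error probability p:
C = 1 - H(p) where H(p) is binary entropy
H(0.1133) = -0.1133 × log₂(0.1133) - 0.8867 × log₂(0.8867)
H(p) = 0.5098
C = 1 - 0.5098 = 0.4902 bits/use


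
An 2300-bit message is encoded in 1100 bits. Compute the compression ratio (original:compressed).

Compression ratio = Original / Compressed
= 2300 / 1100 = 2.09:1


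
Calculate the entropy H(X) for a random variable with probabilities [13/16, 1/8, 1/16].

H(X) = -Σ p(x) log₂ p(x)
  -13/16 × log₂(13/16) = 0.2434
  -1/8 × log₂(1/8) = 0.3750
  -1/16 × log₂(1/16) = 0.2500
H(X) = 0.8684 bits


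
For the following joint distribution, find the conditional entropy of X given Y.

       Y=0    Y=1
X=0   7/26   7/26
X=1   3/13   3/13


H(X|Y) = Σ_y p(y) H(X|Y=y)
  p(Y=0) = 1/2, H(X|Y=0) = 0.9957
  p(Y=1) = 1/2, H(X|Y=1) = 0.9957
H(X|Y) = 0.5000×0.9957 + 0.5000×0.9957 = 0.9957 bits


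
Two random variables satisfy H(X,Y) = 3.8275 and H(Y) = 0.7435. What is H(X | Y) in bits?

Chain rule: H(X,Y) = H(X|Y) + H(Y)
H(X|Y) = H(X,Y) - H(Y) = 3.8275 - 0.7435 = 3.084 bits


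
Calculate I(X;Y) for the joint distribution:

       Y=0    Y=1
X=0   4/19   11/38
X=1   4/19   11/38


H(X) = 1.0000, H(Y) = 0.9819, H(X,Y) = 1.9819
I(X;Y) = H(X) + H(Y) - H(X,Y) = 0.0000 bits


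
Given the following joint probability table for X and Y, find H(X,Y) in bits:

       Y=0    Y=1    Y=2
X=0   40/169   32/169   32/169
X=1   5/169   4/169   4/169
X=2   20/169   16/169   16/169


H(X,Y) = -Σ p(x,y) log₂ p(x,y)
  p(0,0)=40/169: -0.2367 × log₂(0.2367) = 0.4921
  p(0,1)=32/169: -0.1893 × log₂(0.1893) = 0.4546
  p(0,2)=32/169: -0.1893 × log₂(0.1893) = 0.4546
  p(1,0)=5/169: -0.0296 × log₂(0.0296) = 0.1503
  p(1,1)=4/169: -0.0237 × log₂(0.0237) = 0.1278
  p(1,2)=4/169: -0.0237 × log₂(0.0237) = 0.1278
  p(2,0)=20/169: -0.1183 × log₂(0.1183) = 0.3644
  p(2,1)=16/169: -0.0947 × log₂(0.0947) = 0.3220
  p(2,2)=16/169: -0.0947 × log₂(0.0947) = 0.3220
H(X,Y) = 2.8155 bits


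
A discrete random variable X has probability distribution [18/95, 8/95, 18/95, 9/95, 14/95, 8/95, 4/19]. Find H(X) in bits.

H(X) = -Σ p(x) log₂ p(x)
  -18/95 × log₂(18/95) = 0.4547
  -8/95 × log₂(8/95) = 0.3006
  -18/95 × log₂(18/95) = 0.4547
  -9/95 × log₂(9/95) = 0.3221
  -14/95 × log₂(14/95) = 0.4071
  -8/95 × log₂(8/95) = 0.3006
  -4/19 × log₂(4/19) = 0.4732
H(X) = 2.7131 bits


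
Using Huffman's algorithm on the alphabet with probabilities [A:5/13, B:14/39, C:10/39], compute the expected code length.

Huffman tree construction:
Combine smallest probabilities repeatedly
Resulting codes:
  A: 0 (length 1)
  B: 11 (length 2)
  C: 10 (length 2)
Average length = Σ p(s) × length(s) = 1.6154 bits


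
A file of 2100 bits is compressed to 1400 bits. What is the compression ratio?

Compression ratio = Original / Compressed
= 2100 / 1400 = 1.50:1


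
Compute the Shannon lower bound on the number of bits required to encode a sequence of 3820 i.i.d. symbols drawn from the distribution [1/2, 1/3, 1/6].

Entropy H = 1.4591 bits/symbol
Minimum bits = H × n = 1.4591 × 3820
= 5573.95 bits


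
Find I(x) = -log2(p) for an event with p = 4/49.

Information content I(x) = -log₂(p(x))
I = -log₂(4/49) = -log₂(0.0816)
I = 3.6147 bits


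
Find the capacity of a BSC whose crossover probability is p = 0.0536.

For BSC with error probability p:
C = 1 - H(p) where H(p) is binary entropy
H(0.0536) = -0.0536 × log₂(0.0536) - 0.9464 × log₂(0.9464)
H(p) = 0.3015
C = 1 - 0.3015 = 0.6985 bits/use


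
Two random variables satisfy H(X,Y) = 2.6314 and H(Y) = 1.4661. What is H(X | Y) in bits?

Chain rule: H(X,Y) = H(X|Y) + H(Y)
H(X|Y) = H(X,Y) - H(Y) = 2.6314 - 1.4661 = 1.1653 bits


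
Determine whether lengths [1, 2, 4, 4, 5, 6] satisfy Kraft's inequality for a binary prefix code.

Kraft inequality: Σ 2^(-l_i) ≤ 1 for prefix-free code
Calculating: 2^(-1) + 2^(-2) + 2^(-4) + 2^(-4) + 2^(-5) + 2^(-6)
= 0.5 + 0.25 + 0.0625 + 0.0625 + 0.03125 + 0.015625
= 0.9219
Since 0.9219 ≤ 1, prefix-free code exists


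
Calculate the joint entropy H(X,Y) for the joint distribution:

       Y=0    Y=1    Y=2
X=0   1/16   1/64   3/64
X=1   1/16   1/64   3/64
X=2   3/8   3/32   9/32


H(X,Y) = -Σ p(x,y) log₂ p(x,y)
  p(0,0)=1/16: -0.0625 × log₂(0.0625) = 0.2500
  p(0,1)=1/64: -0.0156 × log₂(0.0156) = 0.0938
  p(0,2)=3/64: -0.0469 × log₂(0.0469) = 0.2070
  p(1,0)=1/16: -0.0625 × log₂(0.0625) = 0.2500
  p(1,1)=1/64: -0.0156 × log₂(0.0156) = 0.0938
  p(1,2)=3/64: -0.0469 × log₂(0.0469) = 0.2070
  p(2,0)=3/8: -0.3750 × log₂(0.3750) = 0.5306
  p(2,1)=3/32: -0.0938 × log₂(0.0938) = 0.3202
  p(2,2)=9/32: -0.2812 × log₂(0.2812) = 0.5147
H(X,Y) = 2.4669 bits


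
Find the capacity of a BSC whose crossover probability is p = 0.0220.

For BSC with error probability p:
C = 1 - H(p) where H(p) is binary entropy
H(0.0220) = -0.0220 × log₂(0.0220) - 0.9780 × log₂(0.9780)
H(p) = 0.1525
C = 1 - 0.1525 = 0.8475 bits/use


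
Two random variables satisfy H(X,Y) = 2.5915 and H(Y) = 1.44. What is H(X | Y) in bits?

Chain rule: H(X,Y) = H(X|Y) + H(Y)
H(X|Y) = H(X,Y) - H(Y) = 2.5915 - 1.44 = 1.1515 bits


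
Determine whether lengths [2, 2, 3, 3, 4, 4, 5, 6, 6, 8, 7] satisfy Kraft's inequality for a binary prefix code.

Kraft inequality: Σ 2^(-l_i) ≤ 1 for prefix-free code
Calculating: 2^(-2) + 2^(-2) + 2^(-3) + 2^(-3) + 2^(-4) + 2^(-4) + 2^(-5) + 2^(-6) + 2^(-6) + 2^(-8) + 2^(-7)
= 0.25 + 0.25 + 0.125 + 0.125 + 0.0625 + 0.0625 + 0.03125 + 0.015625 + 0.015625 + 0.00390625 + 0.0078125
= 0.9492
Since 0.9492 ≤ 1, prefix-free code exists


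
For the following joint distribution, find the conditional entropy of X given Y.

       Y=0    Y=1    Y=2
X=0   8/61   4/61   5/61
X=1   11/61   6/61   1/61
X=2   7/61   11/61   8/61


H(X|Y) = Σ_y p(y) H(X|Y=y)
  p(Y=0) = 26/61, H(X|Y=0) = 1.5579
  p(Y=1) = 21/61, H(X|Y=1) = 1.4607
  p(Y=2) = 14/61, H(X|Y=2) = 1.2638
H(X|Y) = 0.4262×1.5579 + 0.3443×1.4607 + 0.2295×1.2638 = 1.4570 bits


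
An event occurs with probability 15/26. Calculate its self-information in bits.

Information content I(x) = -log₂(p(x))
I = -log₂(15/26) = -log₂(0.5769)
I = 0.7935 bits


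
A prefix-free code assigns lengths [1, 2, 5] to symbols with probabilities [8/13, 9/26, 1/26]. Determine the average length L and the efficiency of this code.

Average length L = Σ p_i × l_i = 1.5000 bits
Entropy H = 1.1416 bits
Efficiency η = H/L × 100% = 76.11%


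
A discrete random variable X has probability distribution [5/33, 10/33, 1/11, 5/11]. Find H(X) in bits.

H(X) = -Σ p(x) log₂ p(x)
  -5/33 × log₂(5/33) = 0.4125
  -10/33 × log₂(10/33) = 0.5220
  -1/11 × log₂(1/11) = 0.3145
  -5/11 × log₂(5/11) = 0.5170
H(X) = 1.7660 bits


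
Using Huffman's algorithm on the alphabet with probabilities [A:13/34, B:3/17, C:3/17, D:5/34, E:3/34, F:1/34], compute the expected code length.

Huffman tree construction:
Combine smallest probabilities repeatedly
Resulting codes:
  A: 0 (length 1)
  B: 110 (length 3)
  C: 111 (length 3)
  D: 101 (length 3)
  E: 1001 (length 4)
  F: 1000 (length 4)
Average length = Σ p(s) × length(s) = 2.3529 bits


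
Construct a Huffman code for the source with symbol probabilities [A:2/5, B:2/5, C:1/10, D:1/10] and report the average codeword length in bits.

Huffman tree construction:
Combine smallest probabilities repeatedly
Resulting codes:
  A: 11 (length 2)
  B: 0 (length 1)
  C: 100 (length 3)
  D: 101 (length 3)
Average length = Σ p(s) × length(s) = 1.8000 bits


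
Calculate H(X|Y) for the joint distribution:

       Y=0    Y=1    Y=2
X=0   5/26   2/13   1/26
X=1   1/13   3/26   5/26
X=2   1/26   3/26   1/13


H(X|Y) = Σ_y p(y) H(X|Y=y)
  p(Y=0) = 4/13, H(X|Y=0) = 1.2988
  p(Y=1) = 5/13, H(X|Y=1) = 1.5710
  p(Y=2) = 4/13, H(X|Y=2) = 1.2988
H(X|Y) = 0.3077×1.2988 + 0.3846×1.5710 + 0.3077×1.2988 = 1.4035 bits


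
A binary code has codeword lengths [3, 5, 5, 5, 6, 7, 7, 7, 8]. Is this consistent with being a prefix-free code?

Kraft inequality: Σ 2^(-l_i) ≤ 1 for prefix-free code
Calculating: 2^(-3) + 2^(-5) + 2^(-5) + 2^(-5) + 2^(-6) + 2^(-7) + 2^(-7) + 2^(-7) + 2^(-8)
= 0.125 + 0.03125 + 0.03125 + 0.03125 + 0.015625 + 0.0078125 + 0.0078125 + 0.0078125 + 0.00390625
= 0.2617
Since 0.2617 ≤ 1, prefix-free code exists


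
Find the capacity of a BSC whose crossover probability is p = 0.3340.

For BSC with error probability p:
C = 1 - H(p) where H(p) is binary entropy
H(0.3340) = -0.3340 × log₂(0.3340) - 0.6660 × log₂(0.6660)
H(p) = 0.9190
C = 1 - 0.9190 = 0.0810 bits/use


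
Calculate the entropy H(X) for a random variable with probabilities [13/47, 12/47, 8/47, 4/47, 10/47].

H(X) = -Σ p(x) log₂ p(x)
  -13/47 × log₂(13/47) = 0.5128
  -12/47 × log₂(12/47) = 0.5029
  -8/47 × log₂(8/47) = 0.4348
  -4/47 × log₂(4/47) = 0.3025
  -10/47 × log₂(10/47) = 0.4750
H(X) = 2.2281 bits


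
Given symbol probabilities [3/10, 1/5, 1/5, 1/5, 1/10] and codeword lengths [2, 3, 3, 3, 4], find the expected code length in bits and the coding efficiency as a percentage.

Average length L = Σ p_i × l_i = 2.8000 bits
Entropy H = 2.2464 bits
Efficiency η = H/L × 100% = 80.23%


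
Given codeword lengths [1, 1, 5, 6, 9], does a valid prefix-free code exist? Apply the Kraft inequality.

Kraft inequality: Σ 2^(-l_i) ≤ 1 for prefix-free code
Calculating: 2^(-1) + 2^(-1) + 2^(-5) + 2^(-6) + 2^(-9)
= 0.5 + 0.5 + 0.03125 + 0.015625 + 0.001953125
= 1.0488
Since 1.0488 > 1, prefix-free code does not exist


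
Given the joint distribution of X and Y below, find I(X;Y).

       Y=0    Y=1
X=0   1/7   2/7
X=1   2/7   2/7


H(X) = 0.9852, H(Y) = 0.9852, H(X,Y) = 1.9502
I(X;Y) = H(X) + H(Y) - H(X,Y) = 0.0202 bits


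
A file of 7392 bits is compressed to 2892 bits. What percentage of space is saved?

Space savings = (1 - Compressed/Original) × 100%
= (1 - 2892/7392) × 100%
= 60.88%


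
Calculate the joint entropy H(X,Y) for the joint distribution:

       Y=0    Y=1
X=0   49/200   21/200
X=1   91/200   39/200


H(X,Y) = -Σ p(x,y) log₂ p(x,y)
  p(0,0)=49/200: -0.2450 × log₂(0.2450) = 0.4971
  p(0,1)=21/200: -0.1050 × log₂(0.1050) = 0.3414
  p(1,0)=91/200: -0.4550 × log₂(0.4550) = 0.5169
  p(1,1)=39/200: -0.1950 × log₂(0.1950) = 0.4599
H(X,Y) = 1.8154 bits


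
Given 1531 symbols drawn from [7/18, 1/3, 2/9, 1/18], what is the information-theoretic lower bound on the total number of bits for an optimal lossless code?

Entropy H = 1.7721 bits/symbol
Minimum bits = H × n = 1.7721 × 1531
= 2713.05 bits


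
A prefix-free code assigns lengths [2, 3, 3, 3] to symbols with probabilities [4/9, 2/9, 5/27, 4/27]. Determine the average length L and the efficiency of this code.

Average length L = Σ p_i × l_i = 2.5556 bits
Entropy H = 1.8609 bits
Efficiency η = H/L × 100% = 72.82%


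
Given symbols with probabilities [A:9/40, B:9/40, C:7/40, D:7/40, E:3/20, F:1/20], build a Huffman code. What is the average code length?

Huffman tree construction:
Combine smallest probabilities repeatedly
Resulting codes:
  A: 01 (length 2)
  B: 10 (length 2)
  C: 110 (length 3)
  D: 111 (length 3)
  E: 001 (length 3)
  F: 000 (length 3)
Average length = Σ p(s) × length(s) = 2.5500 bits


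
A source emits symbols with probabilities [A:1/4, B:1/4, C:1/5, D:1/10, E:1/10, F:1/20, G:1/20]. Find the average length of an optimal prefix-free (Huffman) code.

Huffman tree construction:
Combine smallest probabilities repeatedly
Resulting codes:
  A: 01 (length 2)
  B: 10 (length 2)
  C: 111 (length 3)
  D: 000 (length 3)
  E: 001 (length 3)
  F: 1100 (length 4)
  G: 1101 (length 4)
Average length = Σ p(s) × length(s) = 2.6000 bits


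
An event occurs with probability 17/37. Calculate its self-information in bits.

Information content I(x) = -log₂(p(x))
I = -log₂(17/37) = -log₂(0.4595)
I = 1.1220 bits


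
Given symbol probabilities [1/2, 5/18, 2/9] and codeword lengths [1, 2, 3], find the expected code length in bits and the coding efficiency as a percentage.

Average length L = Σ p_i × l_i = 1.7222 bits
Entropy H = 1.4955 bits
Efficiency η = H/L × 100% = 86.84%


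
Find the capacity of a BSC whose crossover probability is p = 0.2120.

For BSC with error probability p:
C = 1 - H(p) where H(p) is binary entropy
H(0.2120) = -0.2120 × log₂(0.2120) - 0.7880 × log₂(0.7880)
H(p) = 0.7453
C = 1 - 0.7453 = 0.2547 bits/use


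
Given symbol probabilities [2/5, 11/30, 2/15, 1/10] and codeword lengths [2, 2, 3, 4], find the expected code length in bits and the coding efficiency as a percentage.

Average length L = Σ p_i × l_i = 2.3333 bits
Entropy H = 1.7793 bits
Efficiency η = H/L × 100% = 76.26%


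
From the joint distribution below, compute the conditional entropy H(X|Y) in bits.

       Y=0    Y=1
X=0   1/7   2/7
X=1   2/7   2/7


H(X|Y) = Σ_y p(y) H(X|Y=y)
  p(Y=0) = 3/7, H(X|Y=0) = 0.9183
  p(Y=1) = 4/7, H(X|Y=1) = 1.0000
H(X|Y) = 0.4286×0.9183 + 0.5714×1.0000 = 0.9650 bits


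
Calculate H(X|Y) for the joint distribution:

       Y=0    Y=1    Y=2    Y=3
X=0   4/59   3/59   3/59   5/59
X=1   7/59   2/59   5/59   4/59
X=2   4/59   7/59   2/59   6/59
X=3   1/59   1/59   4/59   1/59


H(X|Y) = Σ_y p(y) H(X|Y=y)
  p(Y=0) = 16/59, H(X|Y=0) = 1.7718
  p(Y=1) = 13/59, H(X|Y=1) = 1.6692
  p(Y=2) = 14/59, H(X|Y=2) = 1.9242
  p(Y=3) = 16/59, H(X|Y=3) = 1.8050
H(X|Y) = 0.2712×1.7718 + 0.2203×1.6692 + 0.2373×1.9242 + 0.2712×1.8050 = 1.7944 bits


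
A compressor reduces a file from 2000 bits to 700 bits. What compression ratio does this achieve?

Compression ratio = Original / Compressed
= 2000 / 700 = 2.86:1


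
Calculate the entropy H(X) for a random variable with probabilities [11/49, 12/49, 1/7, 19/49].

H(X) = -Σ p(x) log₂ p(x)
  -11/49 × log₂(11/49) = 0.4838
  -12/49 × log₂(12/49) = 0.4971
  -1/7 × log₂(1/7) = 0.4011
  -19/49 × log₂(19/49) = 0.5300
H(X) = 1.9119 bits


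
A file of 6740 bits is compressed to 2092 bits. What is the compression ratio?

Compression ratio = Original / Compressed
= 6740 / 2092 = 3.22:1


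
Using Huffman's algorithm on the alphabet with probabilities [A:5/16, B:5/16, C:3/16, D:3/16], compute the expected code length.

Huffman tree construction:
Combine smallest probabilities repeatedly
Resulting codes:
  A: 10 (length 2)
  B: 11 (length 2)
  C: 00 (length 2)
  D: 01 (length 2)
Average length = Σ p(s) × length(s) = 2.0000 bits


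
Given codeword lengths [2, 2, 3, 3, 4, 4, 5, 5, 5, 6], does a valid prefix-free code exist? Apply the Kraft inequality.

Kraft inequality: Σ 2^(-l_i) ≤ 1 for prefix-free code
Calculating: 2^(-2) + 2^(-2) + 2^(-3) + 2^(-3) + 2^(-4) + 2^(-4) + 2^(-5) + 2^(-5) + 2^(-5) + 2^(-6)
= 0.25 + 0.25 + 0.125 + 0.125 + 0.0625 + 0.0625 + 0.03125 + 0.03125 + 0.03125 + 0.015625
= 0.9844
Since 0.9844 ≤ 1, prefix-free code exists


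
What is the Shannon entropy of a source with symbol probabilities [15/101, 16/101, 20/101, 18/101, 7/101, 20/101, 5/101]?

H(X) = -Σ p(x) log₂ p(x)
  -15/101 × log₂(15/101) = 0.4086
  -16/101 × log₂(16/101) = 0.4211
  -20/101 × log₂(20/101) = 0.4626
  -18/101 × log₂(18/101) = 0.4435
  -7/101 × log₂(7/101) = 0.2669
  -20/101 × log₂(20/101) = 0.4626
  -5/101 × log₂(5/101) = 0.2147
H(X) = 2.6800 bits


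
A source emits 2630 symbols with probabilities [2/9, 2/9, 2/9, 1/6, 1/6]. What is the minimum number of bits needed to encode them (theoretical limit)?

Entropy H = 2.3083 bits/symbol
Minimum bits = H × n = 2.3083 × 2630
= 6070.75 bits


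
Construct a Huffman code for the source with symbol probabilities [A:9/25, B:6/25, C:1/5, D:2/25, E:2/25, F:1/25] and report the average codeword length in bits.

Huffman tree construction:
Combine smallest probabilities repeatedly
Resulting codes:
  A: 11 (length 2)
  B: 10 (length 2)
  C: 00 (length 2)
  D: 0111 (length 4)
  E: 010 (length 3)
  F: 0110 (length 4)
Average length = Σ p(s) × length(s) = 2.3200 bits


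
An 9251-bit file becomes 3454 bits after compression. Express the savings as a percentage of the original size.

Space savings = (1 - Compressed/Original) × 100%
= (1 - 3454/9251) × 100%
= 62.66%


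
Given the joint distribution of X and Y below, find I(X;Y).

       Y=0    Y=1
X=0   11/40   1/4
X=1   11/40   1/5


H(X) = 0.9982, H(Y) = 0.9928, H(X,Y) = 1.9888
I(X;Y) = H(X) + H(Y) - H(X,Y) = 0.0022 bits


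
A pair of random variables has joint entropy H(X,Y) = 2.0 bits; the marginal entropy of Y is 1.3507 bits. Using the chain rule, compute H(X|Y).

Chain rule: H(X,Y) = H(X|Y) + H(Y)
H(X|Y) = H(X,Y) - H(Y) = 2.0 - 1.3507 = 0.6493 bits


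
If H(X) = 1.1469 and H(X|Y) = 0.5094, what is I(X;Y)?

I(X;Y) = H(X) - H(X|Y)
I(X;Y) = 1.1469 - 0.5094 = 0.6375 bits


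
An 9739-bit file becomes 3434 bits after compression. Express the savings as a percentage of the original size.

Space savings = (1 - Compressed/Original) × 100%
= (1 - 3434/9739) × 100%
= 64.74%


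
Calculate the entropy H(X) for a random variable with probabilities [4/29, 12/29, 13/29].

H(X) = -Σ p(x) log₂ p(x)
  -4/29 × log₂(4/29) = 0.3942
  -12/29 × log₂(12/29) = 0.5268
  -13/29 × log₂(13/29) = 0.5189
H(X) = 1.4399 bits


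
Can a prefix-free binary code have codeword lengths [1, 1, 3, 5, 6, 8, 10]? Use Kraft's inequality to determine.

Kraft inequality: Σ 2^(-l_i) ≤ 1 for prefix-free code
Calculating: 2^(-1) + 2^(-1) + 2^(-3) + 2^(-5) + 2^(-6) + 2^(-8) + 2^(-10)
= 0.5 + 0.5 + 0.125 + 0.03125 + 0.015625 + 0.00390625 + 0.0009765625
= 1.1768
Since 1.1768 > 1, prefix-free code does not exist


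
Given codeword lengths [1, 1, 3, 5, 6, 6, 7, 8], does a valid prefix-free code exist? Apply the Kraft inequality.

Kraft inequality: Σ 2^(-l_i) ≤ 1 for prefix-free code
Calculating: 2^(-1) + 2^(-1) + 2^(-3) + 2^(-5) + 2^(-6) + 2^(-6) + 2^(-7) + 2^(-8)
= 0.5 + 0.5 + 0.125 + 0.03125 + 0.015625 + 0.015625 + 0.0078125 + 0.00390625
= 1.1992
Since 1.1992 > 1, prefix-free code does not exist


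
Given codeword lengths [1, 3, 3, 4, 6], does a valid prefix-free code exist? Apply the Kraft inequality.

Kraft inequality: Σ 2^(-l_i) ≤ 1 for prefix-free code
Calculating: 2^(-1) + 2^(-3) + 2^(-3) + 2^(-4) + 2^(-6)
= 0.5 + 0.125 + 0.125 + 0.0625 + 0.015625
= 0.8281
Since 0.8281 ≤ 1, prefix-free code exists


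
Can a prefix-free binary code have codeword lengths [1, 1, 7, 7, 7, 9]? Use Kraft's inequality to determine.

Kraft inequality: Σ 2^(-l_i) ≤ 1 for prefix-free code
Calculating: 2^(-1) + 2^(-1) + 2^(-7) + 2^(-7) + 2^(-7) + 2^(-9)
= 0.5 + 0.5 + 0.0078125 + 0.0078125 + 0.0078125 + 0.001953125
= 1.0254
Since 1.0254 > 1, prefix-free code does not exist


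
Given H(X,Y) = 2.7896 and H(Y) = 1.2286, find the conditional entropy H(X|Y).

Chain rule: H(X,Y) = H(X|Y) + H(Y)
H(X|Y) = H(X,Y) - H(Y) = 2.7896 - 1.2286 = 1.561 bits


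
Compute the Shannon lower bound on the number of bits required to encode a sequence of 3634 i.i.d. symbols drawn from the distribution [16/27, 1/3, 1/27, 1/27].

Entropy H = 1.3279 bits/symbol
Minimum bits = H × n = 1.3279 × 3634
= 4825.50 bits


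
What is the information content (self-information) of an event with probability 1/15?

Information content I(x) = -log₂(p(x))
I = -log₂(1/15) = -log₂(0.0667)
I = 3.9069 bits


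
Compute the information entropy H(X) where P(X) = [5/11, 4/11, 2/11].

H(X) = -Σ p(x) log₂ p(x)
  -5/11 × log₂(5/11) = 0.5170
  -4/11 × log₂(4/11) = 0.5307
  -2/11 × log₂(2/11) = 0.4472
H(X) = 1.4949 bits


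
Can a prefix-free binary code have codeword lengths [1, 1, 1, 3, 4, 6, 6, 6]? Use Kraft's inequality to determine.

Kraft inequality: Σ 2^(-l_i) ≤ 1 for prefix-free code
Calculating: 2^(-1) + 2^(-1) + 2^(-1) + 2^(-3) + 2^(-4) + 2^(-6) + 2^(-6) + 2^(-6)
= 0.5 + 0.5 + 0.5 + 0.125 + 0.0625 + 0.015625 + 0.015625 + 0.015625
= 1.7344
Since 1.7344 > 1, prefix-free code does not exist


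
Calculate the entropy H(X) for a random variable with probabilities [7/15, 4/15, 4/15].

H(X) = -Σ p(x) log₂ p(x)
  -7/15 × log₂(7/15) = 0.5131
  -4/15 × log₂(4/15) = 0.5085
  -4/15 × log₂(4/15) = 0.5085
H(X) = 1.5301 bits


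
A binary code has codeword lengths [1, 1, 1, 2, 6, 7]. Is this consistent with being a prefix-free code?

Kraft inequality: Σ 2^(-l_i) ≤ 1 for prefix-free code
Calculating: 2^(-1) + 2^(-1) + 2^(-1) + 2^(-2) + 2^(-6) + 2^(-7)
= 0.5 + 0.5 + 0.5 + 0.25 + 0.015625 + 0.0078125
= 1.7734
Since 1.7734 > 1, prefix-free code does not exist


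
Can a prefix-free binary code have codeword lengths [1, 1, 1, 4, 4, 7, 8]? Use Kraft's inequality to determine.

Kraft inequality: Σ 2^(-l_i) ≤ 1 for prefix-free code
Calculating: 2^(-1) + 2^(-1) + 2^(-1) + 2^(-4) + 2^(-4) + 2^(-7) + 2^(-8)
= 0.5 + 0.5 + 0.5 + 0.0625 + 0.0625 + 0.0078125 + 0.00390625
= 1.6367
Since 1.6367 > 1, prefix-free code does not exist


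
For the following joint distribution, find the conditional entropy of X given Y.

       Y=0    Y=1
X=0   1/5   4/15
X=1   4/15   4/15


H(X|Y) = Σ_y p(y) H(X|Y=y)
  p(Y=0) = 7/15, H(X|Y=0) = 0.9852
  p(Y=1) = 8/15, H(X|Y=1) = 1.0000
H(X|Y) = 0.4667×0.9852 + 0.5333×1.0000 = 0.9931 bits


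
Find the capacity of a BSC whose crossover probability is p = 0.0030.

For BSC with error probability p:
C = 1 - H(p) where H(p) is binary entropy
H(0.0030) = -0.0030 × log₂(0.0030) - 0.9970 × log₂(0.9970)
H(p) = 0.0295
C = 1 - 0.0295 = 0.9705 bits/use


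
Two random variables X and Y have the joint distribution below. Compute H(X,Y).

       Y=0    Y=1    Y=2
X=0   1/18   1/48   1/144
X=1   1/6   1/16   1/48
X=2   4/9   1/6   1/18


H(X,Y) = -Σ p(x,y) log₂ p(x,y)
  p(0,0)=1/18: -0.0556 × log₂(0.0556) = 0.2317
  p(0,1)=1/48: -0.0208 × log₂(0.0208) = 0.1164
  p(0,2)=1/144: -0.0069 × log₂(0.0069) = 0.0498
  p(1,0)=1/6: -0.1667 × log₂(0.1667) = 0.4308
  p(1,1)=1/16: -0.0625 × log₂(0.0625) = 0.2500
  p(1,2)=1/48: -0.0208 × log₂(0.0208) = 0.1164
  p(2,0)=4/9: -0.4444 × log₂(0.4444) = 0.5200
  p(2,1)=1/6: -0.1667 × log₂(0.1667) = 0.4308
  p(2,2)=1/18: -0.0556 × log₂(0.0556) = 0.2317
H(X,Y) = 2.3774 bits


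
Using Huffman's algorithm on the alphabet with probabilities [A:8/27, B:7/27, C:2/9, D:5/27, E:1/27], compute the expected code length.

Huffman tree construction:
Combine smallest probabilities repeatedly
Resulting codes:
  A: 11 (length 2)
  B: 10 (length 2)
  C: 00 (length 2)
  D: 011 (length 3)
  E: 010 (length 3)
Average length = Σ p(s) × length(s) = 2.2222 bits


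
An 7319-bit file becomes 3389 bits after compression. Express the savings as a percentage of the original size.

Space savings = (1 - Compressed/Original) × 100%
= (1 - 3389/7319) × 100%
= 53.70%
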